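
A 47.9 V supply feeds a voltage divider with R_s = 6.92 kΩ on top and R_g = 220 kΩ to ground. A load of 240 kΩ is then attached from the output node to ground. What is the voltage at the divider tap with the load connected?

V_out ≈ 45.2 V

The load sits in parallel with R_g: R_g‖R_L = (220 × 240) / (220 + 240) = 114.8 kΩ.
V_out = 47.9 × 114.8 / (6.92 + 114.8) = 47.9 × 114.8/121.7 = 45.2 V.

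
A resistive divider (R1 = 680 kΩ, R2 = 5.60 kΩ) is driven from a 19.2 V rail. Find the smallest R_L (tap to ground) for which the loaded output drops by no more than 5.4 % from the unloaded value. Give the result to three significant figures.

Output resistance R_th = R1‖R2 = (680 × 5.60)/685.6 = 5.554 kΩ.
The fractional drop is R_th/(R_th + R_L); requiring this ≤ 0.0540 gives R_L ≥ R_th(1/0.0540 − 1) = 5.554 × 17.52 = 97.3 kΩ.

R_L(min) ≈ 97.3 kΩ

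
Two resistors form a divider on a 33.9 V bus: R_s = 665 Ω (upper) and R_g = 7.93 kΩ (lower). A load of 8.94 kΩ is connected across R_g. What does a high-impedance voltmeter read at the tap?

The load sits in parallel with R_g: R_g‖R_L = (7930 × 8940) / (7930 + 8940) = 4202 Ω.
V_out = 33.9 × 4202 / (665 + 4202) = 33.9 × 4202/4867 = 29.3 V.

V_out ≈ 29.3 V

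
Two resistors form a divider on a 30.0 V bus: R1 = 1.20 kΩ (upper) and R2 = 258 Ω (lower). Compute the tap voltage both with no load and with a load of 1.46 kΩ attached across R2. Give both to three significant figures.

Unloaded: 5.31 V; loaded: 4.63 V

Open-circuit: V = 30.0 × 258/(1200 + 258) = 5.31 V.
With the load, R2 becomes R2‖R_L = 219.3 Ω, so V = 30.0 × 219.3/1419 = 4.63 V.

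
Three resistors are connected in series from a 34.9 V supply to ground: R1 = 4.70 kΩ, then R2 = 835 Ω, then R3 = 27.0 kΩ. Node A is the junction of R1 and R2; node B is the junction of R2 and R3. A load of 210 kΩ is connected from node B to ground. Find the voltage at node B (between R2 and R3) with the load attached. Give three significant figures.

At node B, R3 is in parallel with the load: R3‖R_L = 23920 Ω.
Below node A the resistance is R2 + (R3‖R_L) = 24760 Ω, so V_A = 34.9 × 24760/29460 = 29.33 V.
Then V_B = V_A × (R3‖R_L)/(R2 + R3‖R_L) = 29.33 × 23920/24760 = 28.3 V.

V ≈ 28.3 V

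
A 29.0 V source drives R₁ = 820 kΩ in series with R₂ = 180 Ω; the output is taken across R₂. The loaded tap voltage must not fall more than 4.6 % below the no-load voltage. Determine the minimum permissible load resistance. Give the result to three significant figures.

Output resistance R_th = R₁‖R₂ = (820000 × 180)/820200 = 180.0 Ω.
The fractional drop is R_th/(R_th + R_L); requiring this ≤ 0.0460 gives R_L ≥ R_th(1/0.0460 − 1) = 180.0 × 20.74 = 3.73 kΩ.

R_L(min) ≈ 3.73 kΩ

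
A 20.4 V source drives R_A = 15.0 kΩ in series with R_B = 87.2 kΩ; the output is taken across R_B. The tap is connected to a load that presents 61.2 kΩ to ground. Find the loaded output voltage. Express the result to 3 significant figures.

The load sits in parallel with R_B: R_B‖R_L = (87.2 × 61.2) / (87.2 + 61.2) = 35.96 kΩ.
V_out = 20.4 × 35.96 / (15.0 + 35.96) = 20.4 × 35.96/50.96 = 14.4 V.
(Unloaded it would have been 17.4 V.)

V_out ≈ 14.4 V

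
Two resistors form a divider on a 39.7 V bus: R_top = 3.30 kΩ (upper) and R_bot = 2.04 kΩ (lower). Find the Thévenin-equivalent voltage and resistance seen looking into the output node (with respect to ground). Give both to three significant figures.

V_th is the open-circuit tap voltage: 39.7 × 2.04/(3.30 + 2.04) = 15.2 V.
With the supply zeroed, R_top and R_bot appear in parallel from the tap: R_th = R_top‖R_bot = (3.30 × 2.04)/5.340 = 1.26 kΩ.

V_th = 15.2 V, R_th = 1.26 kΩ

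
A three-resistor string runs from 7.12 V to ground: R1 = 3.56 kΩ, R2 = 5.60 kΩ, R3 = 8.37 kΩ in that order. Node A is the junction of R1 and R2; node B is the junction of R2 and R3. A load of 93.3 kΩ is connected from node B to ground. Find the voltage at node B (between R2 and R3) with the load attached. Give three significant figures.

At node B, R3 is in parallel with the load: R3‖R_L = 7.681 kΩ.
Below node A the resistance is R2 + (R3‖R_L) = 13.28 kΩ, so V_A = 7.12 × 13.28/16.84 = 5.615 V.
Then V_B = V_A × (R3‖R_L)/(R2 + R3‖R_L) = 5.615 × 7.681/13.28 = 3.25 V.

V ≈ 3.25 V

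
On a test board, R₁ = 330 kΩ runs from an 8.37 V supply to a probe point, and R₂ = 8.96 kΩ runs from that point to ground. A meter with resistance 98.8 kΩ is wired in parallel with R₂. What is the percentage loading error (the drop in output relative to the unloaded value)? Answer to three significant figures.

The divider's output (Thévenin) resistance is R₁‖R₂ = 8.723 kΩ.
Fractional drop under load = R_th/(R_th + R_L) = 8.723 / (8.723 + 98.8) = 0.08113.
So the output falls by 8.11 %.

8.11 %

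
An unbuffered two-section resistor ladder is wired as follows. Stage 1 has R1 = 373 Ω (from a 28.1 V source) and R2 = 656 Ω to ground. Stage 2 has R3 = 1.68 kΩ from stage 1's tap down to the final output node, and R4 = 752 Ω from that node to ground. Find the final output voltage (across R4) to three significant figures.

V_out ≈ 5.05 V

Stage 2 presents R3+R4 = 2432 Ω as a load on stage 1's tap.
Stage 1's lower leg becomes R2‖(R3+R4) = 516.6 Ω, so V_mid = 28.1 × 516.6/889.6 = 16.32 V.
Stage 2 is itself unloaded: V_out = V_mid × R4/(R3+R4) = 16.32 × 752/2432 = 5.05 V.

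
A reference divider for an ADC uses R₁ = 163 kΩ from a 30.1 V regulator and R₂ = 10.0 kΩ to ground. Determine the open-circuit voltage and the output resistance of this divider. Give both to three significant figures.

V_th = 1.74 V, R_th = 9.42 kΩ

V_th is the open-circuit tap voltage: 30.1 × 10.0/(163 + 10.0) = 1.74 V.
With the supply zeroed, R₁ and R₂ appear in parallel from the tap: R_th = R₁‖R₂ = (163 × 10.0)/173.0 = 9.42 kΩ.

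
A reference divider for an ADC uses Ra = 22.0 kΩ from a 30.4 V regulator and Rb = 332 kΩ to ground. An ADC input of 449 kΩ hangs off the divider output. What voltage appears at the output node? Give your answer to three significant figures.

The load sits in parallel with Rb: Rb‖R_L = (332 × 449) / (332 + 449) = 190.9 kΩ.
V_out = 30.4 × 190.9 / (22.0 + 190.9) = 30.4 × 190.9/212.9 = 27.3 V.
(Unloaded it would have been 28.5 V.)

V_out ≈ 27.3 V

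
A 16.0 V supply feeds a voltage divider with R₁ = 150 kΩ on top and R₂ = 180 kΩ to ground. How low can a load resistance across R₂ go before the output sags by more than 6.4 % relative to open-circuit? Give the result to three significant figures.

Output resistance R_th = R₁‖R₂ = (150 × 180)/330.0 = 81.82 kΩ.
The fractional drop is R_th/(R_th + R_L); requiring this ≤ 0.0640 gives R_L ≥ R_th(1/0.0640 − 1) = 81.82 × 14.62 = 1.20 MΩ.

R_L(min) ≈ 1.20 MΩ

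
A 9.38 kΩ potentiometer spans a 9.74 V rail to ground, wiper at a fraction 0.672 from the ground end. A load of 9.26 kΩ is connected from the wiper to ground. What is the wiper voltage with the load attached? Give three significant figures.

The wiper splits the pot into (1−α)R = 3.077 kΩ above and αR = 6.303 kΩ below.
Lower section ‖ load = 3.750 kΩ.
V_wiper = 9.74 × 3.750/(3.077 + 3.750) = 5.35 V.

V ≈ 5.35 V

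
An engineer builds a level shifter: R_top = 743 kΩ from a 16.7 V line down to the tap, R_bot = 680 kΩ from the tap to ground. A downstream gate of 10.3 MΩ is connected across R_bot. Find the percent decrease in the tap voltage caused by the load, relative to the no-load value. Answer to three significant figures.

The divider's output (Thévenin) resistance is R_top‖R_bot = 355.1 kΩ.
Fractional drop under load = R_th/(R_th + R_L) = 355.1 / (355.1 + 10300) = 0.03332.
So the output falls by 3.33 %.

3.33 %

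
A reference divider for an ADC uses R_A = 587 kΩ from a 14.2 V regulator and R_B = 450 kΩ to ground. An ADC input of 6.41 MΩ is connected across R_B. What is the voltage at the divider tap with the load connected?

The load sits in parallel with R_B: R_B‖R_L = (450 × 6410) / (450 + 6410) = 420.5 kΩ.
V_out = 14.2 × 420.5 / (587 + 420.5) = 14.2 × 420.5/1007 = 5.93 V.

V_out ≈ 5.93 V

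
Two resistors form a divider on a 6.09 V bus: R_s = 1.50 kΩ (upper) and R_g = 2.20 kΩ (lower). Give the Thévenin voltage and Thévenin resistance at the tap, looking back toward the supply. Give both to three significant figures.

V_th is the open-circuit tap voltage: 6.09 × 2.20/(1.50 + 2.20) = 3.62 V.
With the supply zeroed, R_s and R_g appear in parallel from the tap: R_th = R_s‖R_g = (1.50 × 2.20)/3.700 = 892 Ω.

V_th = 3.62 V, R_th = 892 Ω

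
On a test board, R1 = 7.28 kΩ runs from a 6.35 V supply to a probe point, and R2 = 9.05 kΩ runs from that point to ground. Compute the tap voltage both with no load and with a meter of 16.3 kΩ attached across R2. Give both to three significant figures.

Unloaded: 3.52 V; loaded: 2.82 V

Open-circuit: V = 6.35 × 9.05/(7.28 + 9.05) = 3.52 V.
With the load, R2 becomes R2‖R_L = 5.819 kΩ, so V = 6.35 × 5.819/13.10 = 2.82 V.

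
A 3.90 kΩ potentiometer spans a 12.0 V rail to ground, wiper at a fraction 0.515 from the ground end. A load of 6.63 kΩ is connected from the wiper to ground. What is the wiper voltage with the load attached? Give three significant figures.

The wiper splits the pot into (1−α)R = 1.891 kΩ above and αR = 2.009 kΩ below.
Lower section ‖ load = 1.542 kΩ.
V_wiper = 12.0 × 1.542/(1.891 + 1.542) = 5.39 V.

V ≈ 5.39 V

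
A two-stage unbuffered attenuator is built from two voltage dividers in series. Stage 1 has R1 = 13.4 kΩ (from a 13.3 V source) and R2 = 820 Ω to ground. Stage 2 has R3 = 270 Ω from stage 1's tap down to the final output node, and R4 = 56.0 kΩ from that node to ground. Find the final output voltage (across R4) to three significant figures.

V_out ≈ 0.753 V

Stage 2 presents R3+R4 = 56270 Ω as a load on stage 1's tap.
Stage 1's lower leg becomes R2‖(R3+R4) = 808.2 Ω, so V_mid = 13.3 × 808.2/14210 = 0.7566 V.
Stage 2 is itself unloaded: V_out = V_mid × R4/(R3+R4) = 0.7566 × 56000/56270 = 0.753 V.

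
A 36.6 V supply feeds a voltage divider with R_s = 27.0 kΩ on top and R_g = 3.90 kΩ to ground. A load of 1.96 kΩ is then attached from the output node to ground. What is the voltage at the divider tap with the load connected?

The load sits in parallel with R_g: R_g‖R_L = (3.90 × 1.96) / (3.90 + 1.96) = 1.304 kΩ.
V_out = 36.6 × 1.304 / (27.0 + 1.304) = 36.6 × 1.304/28.30 = 1.69 V.
(Unloaded it would have been 4.62 V.)

V_out ≈ 1.69 V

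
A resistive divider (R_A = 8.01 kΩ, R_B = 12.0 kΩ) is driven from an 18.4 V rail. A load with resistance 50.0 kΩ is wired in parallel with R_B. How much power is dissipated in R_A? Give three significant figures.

Total resistance from the source is R_A + (R_B‖R_L) = 17.69 kΩ, so I = 18.4/17.69 kΩ = 1.040 mA.
P = I²·R_A = (1.040 mA)² × 8.01 kΩ = 8.67 mW.

P ≈ 8.67 mW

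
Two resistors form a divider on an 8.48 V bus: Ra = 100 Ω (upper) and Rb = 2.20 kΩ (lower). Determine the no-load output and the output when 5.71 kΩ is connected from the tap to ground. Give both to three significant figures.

Unloaded: 8.11 V; loaded: 7.98 V

Open-circuit: V = 8.48 × 2200/(100 + 2200) = 8.11 V.
With the load, Rb becomes Rb‖R_L = 1588 Ω, so V = 8.48 × 1588/1688 = 7.98 V.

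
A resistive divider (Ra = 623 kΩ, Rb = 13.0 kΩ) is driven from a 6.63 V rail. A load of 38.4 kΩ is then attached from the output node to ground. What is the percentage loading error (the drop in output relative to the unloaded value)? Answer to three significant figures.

24.9 %

Unloaded V = 6.63 × 13.0/636.0 = 0.1355 V.
Loaded: Rb‖R_L = 9.712 kΩ, giving V = 6.63 × 9.712/632.7 = 0.1018 V.
Drop = (0.1355 − 0.1018) / 0.1355 = 24.9 %.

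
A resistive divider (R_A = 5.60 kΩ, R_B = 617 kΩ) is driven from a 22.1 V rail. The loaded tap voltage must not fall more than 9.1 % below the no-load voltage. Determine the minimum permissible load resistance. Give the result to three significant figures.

Output resistance R_th = R_A‖R_B = (5.60 × 617)/622.6 = 5.550 kΩ.
The fractional drop is R_th/(R_th + R_L); requiring this ≤ 0.0910 gives R_L ≥ R_th(1/0.0910 − 1) = 5.550 × 9.989 = 55.4 kΩ.

R_L(min) ≈ 55.4 kΩ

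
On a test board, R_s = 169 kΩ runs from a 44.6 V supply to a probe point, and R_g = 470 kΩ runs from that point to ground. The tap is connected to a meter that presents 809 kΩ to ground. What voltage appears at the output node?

The load sits in parallel with R_g: R_g‖R_L = (470 × 809) / (470 + 809) = 297.3 kΩ.
V_out = 44.6 × 297.3 / (169 + 297.3) = 44.6 × 297.3/466.3 = 28.4 V.
(Unloaded it would have been 32.8 V.)

V_out ≈ 28.4 V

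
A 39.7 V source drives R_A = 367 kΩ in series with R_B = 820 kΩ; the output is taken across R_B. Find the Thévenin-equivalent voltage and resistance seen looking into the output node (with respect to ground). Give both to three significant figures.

V_th is the open-circuit tap voltage: 39.7 × 820/(367 + 820) = 27.4 V.
With the supply zeroed, R_A and R_B appear in parallel from the tap: R_th = R_A‖R_B = (367 × 820)/1187 = 254 kΩ.

V_th = 27.4 V, R_th = 254 kΩ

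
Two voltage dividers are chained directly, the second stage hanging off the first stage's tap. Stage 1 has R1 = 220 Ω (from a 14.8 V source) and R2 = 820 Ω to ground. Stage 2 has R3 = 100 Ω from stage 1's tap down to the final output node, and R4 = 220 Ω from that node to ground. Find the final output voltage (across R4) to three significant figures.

V_out ≈ 5.20 V

Stage 2 presents R3+R4 = 320.0 Ω as a load on stage 1's tap.
Stage 1's lower leg becomes R2‖(R3+R4) = 230.2 Ω, so V_mid = 14.8 × 230.2/450.2 = 7.567 V.
Stage 2 is itself unloaded: V_out = V_mid × R4/(R3+R4) = 7.567 × 220/320.0 = 5.20 V.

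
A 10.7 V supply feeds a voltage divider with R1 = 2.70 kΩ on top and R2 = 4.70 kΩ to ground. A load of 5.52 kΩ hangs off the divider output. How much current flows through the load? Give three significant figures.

I_L ≈ 0.939 mA

R2‖R_L = 2.539 kΩ; V_out = 10.7 × 2.539/5.239 = 5.185 V.
I_L = V_out / R_L = 5.185 / 5.52 kΩ = 0.939 mA.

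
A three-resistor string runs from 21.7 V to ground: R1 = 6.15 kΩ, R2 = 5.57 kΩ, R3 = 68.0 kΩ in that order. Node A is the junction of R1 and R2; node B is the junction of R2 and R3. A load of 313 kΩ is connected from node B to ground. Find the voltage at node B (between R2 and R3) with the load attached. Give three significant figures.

At node B, R3 is in parallel with the load: R3‖R_L = 55.86 kΩ.
Below node A the resistance is R2 + (R3‖R_L) = 61.43 kΩ, so V_A = 21.7 × 61.43/67.58 = 19.73 V.
Then V_B = V_A × (R3‖R_L)/(R2 + R3‖R_L) = 19.73 × 55.86/61.43 = 17.9 V.

V ≈ 17.9 V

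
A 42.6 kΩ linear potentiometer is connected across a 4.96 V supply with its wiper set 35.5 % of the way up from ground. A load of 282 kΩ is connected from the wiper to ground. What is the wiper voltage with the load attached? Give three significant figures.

V ≈ 1.70 V

The wiper splits the pot into (1−α)R = 27.48 kΩ above and αR = 15.12 kΩ below.
Lower section ‖ load = 14.35 kΩ.
V_wiper = 4.96 × 14.35/(27.48 + 14.35) = 1.70 V.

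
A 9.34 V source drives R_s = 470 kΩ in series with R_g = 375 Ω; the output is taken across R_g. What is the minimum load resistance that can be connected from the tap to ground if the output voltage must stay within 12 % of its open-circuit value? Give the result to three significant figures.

Output resistance R_th = R_s‖R_g = (470000 × 375)/470400 = 374.7 Ω.
The fractional drop is R_th/(R_th + R_L); requiring this ≤ 0.120 gives R_L ≥ R_th(1/0.120 − 1) = 374.7 × 7.333 = 2.75 kΩ.

R_L(min) ≈ 2.75 kΩ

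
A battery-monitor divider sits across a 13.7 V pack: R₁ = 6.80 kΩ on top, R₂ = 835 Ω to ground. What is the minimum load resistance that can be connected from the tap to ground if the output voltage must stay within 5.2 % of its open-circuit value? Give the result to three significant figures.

R_L(min) ≈ 13.6 kΩ

Output resistance R_th = R₁‖R₂ = (6800 × 835)/7635 = 743.7 Ω.
The fractional drop is R_th/(R_th + R_L); requiring this ≤ 0.0520 gives R_L ≥ R_th(1/0.0520 − 1) = 743.7 × 18.23 = 13.6 kΩ.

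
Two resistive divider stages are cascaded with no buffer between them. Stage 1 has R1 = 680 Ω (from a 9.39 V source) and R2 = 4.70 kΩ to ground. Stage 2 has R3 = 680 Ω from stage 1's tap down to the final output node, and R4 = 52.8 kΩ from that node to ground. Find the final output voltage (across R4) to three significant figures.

Stage 2 presents R3+R4 = 53480 Ω as a load on stage 1's tap.
Stage 1's lower leg becomes R2‖(R3+R4) = 4320 Ω, so V_mid = 9.39 × 4320/5000 = 8.113 V.
Stage 2 is itself unloaded: V_out = V_mid × R4/(R3+R4) = 8.113 × 52800/53480 = 8.01 V.

V_out ≈ 8.01 V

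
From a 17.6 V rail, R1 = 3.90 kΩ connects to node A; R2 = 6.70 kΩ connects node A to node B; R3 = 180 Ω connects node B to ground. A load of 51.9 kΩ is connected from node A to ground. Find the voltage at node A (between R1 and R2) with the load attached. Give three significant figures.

V ≈ 10.7 V

Below node A the series string R2+R3 = 6880 Ω sits in parallel with the 51900 Ω load: 6075 Ω.
V_A = 17.6 × 6075/(3900 + 6075) = 10.7 V.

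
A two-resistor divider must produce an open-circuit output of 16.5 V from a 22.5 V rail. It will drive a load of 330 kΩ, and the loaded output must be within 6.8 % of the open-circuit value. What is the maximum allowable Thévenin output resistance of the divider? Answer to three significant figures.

R_th ≤ 24.1 kΩ

Loading drop = R_th/(R_th + R_L) ≤ 0.0680, so R_th ≤ R_L · ε/(1−ε) = 330 kΩ × 0.0680/0.9320 = 24.1 kΩ.
(Any R1, R2 with R2/(R1+R2) = 0.733 and R1‖R2 ≤ 24.1 kΩ will meet the spec.)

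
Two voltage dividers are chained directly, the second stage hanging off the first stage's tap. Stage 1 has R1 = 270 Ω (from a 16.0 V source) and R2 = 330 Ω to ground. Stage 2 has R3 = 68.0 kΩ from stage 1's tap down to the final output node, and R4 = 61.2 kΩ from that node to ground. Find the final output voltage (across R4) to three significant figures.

Stage 2 presents R3+R4 = 129200 Ω as a load on stage 1's tap.
Stage 1's lower leg becomes R2‖(R3+R4) = 329.2 Ω, so V_mid = 16.0 × 329.2/599.2 = 8.790 V.
Stage 2 is itself unloaded: V_out = V_mid × R4/(R3+R4) = 8.790 × 61200/129200 = 4.16 V.

V_out ≈ 4.16 V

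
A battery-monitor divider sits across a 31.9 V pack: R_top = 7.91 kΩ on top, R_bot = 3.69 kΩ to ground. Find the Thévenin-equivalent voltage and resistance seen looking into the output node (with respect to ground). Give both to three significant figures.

V_th is the open-circuit tap voltage: 31.9 × 3.69/(7.91 + 3.69) = 10.1 V.
With the supply zeroed, R_top and R_bot appear in parallel from the tap: R_th = R_top‖R_bot = (7.91 × 3.69)/11.60 = 2.52 kΩ.

V_th = 10.1 V, R_th = 2.52 kΩ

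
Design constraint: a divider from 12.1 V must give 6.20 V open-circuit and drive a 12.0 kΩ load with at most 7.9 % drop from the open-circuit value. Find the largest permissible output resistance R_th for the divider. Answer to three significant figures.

R_th ≤ 1.03 kΩ

Loading drop = R_th/(R_th + R_L) ≤ 0.0790, so R_th ≤ R_L · ε/(1−ε) = 12.0 kΩ × 0.0790/0.9210 = 1.03 kΩ.
(Any R1, R2 with R2/(R1+R2) = 0.512 and R1‖R2 ≤ 1.03 kΩ will meet the spec.)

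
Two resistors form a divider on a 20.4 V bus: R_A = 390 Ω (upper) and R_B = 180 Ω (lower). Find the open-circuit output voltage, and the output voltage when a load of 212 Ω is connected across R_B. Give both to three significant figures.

Unloaded: 6.44 V; loaded: 4.07 V

Open-circuit: V = 20.4 × 180/(390 + 180) = 6.44 V.
With the load, R_B becomes R_B‖R_L = 97.35 Ω, so V = 20.4 × 97.35/487.3 = 4.07 V.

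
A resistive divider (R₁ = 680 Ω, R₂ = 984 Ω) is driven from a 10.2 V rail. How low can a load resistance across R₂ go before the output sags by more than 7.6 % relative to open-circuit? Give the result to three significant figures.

R_L(min) ≈ 4.89 kΩ

Output resistance R_th = R₁‖R₂ = (680 × 984)/1664 = 402.1 Ω.
The fractional drop is R_th/(R_th + R_L); requiring this ≤ 0.0760 gives R_L ≥ R_th(1/0.0760 − 1) = 402.1 × 12.16 = 4.89 kΩ.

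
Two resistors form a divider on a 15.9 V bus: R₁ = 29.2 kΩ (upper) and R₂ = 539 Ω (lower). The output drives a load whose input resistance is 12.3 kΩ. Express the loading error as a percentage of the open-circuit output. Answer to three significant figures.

4.13 %

The divider's output (Thévenin) resistance is R₁‖R₂ = 529.2 Ω.
Fractional drop under load = R_th/(R_th + R_L) = 529.2 / (529.2 + 12300) = 0.04125.
So the output falls by 4.13 %.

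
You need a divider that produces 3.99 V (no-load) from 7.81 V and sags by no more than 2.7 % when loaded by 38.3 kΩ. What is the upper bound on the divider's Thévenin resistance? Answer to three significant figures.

Loading drop = R_th/(R_th + R_L) ≤ 0.0270, so R_th ≤ R_L · ε/(1−ε) = 38.3 kΩ × 0.0270/0.9730 = 1.06 kΩ.
(Any R1, R2 with R2/(R1+R2) = 0.511 and R1‖R2 ≤ 1.06 kΩ will meet the spec.)

R_th ≤ 1.06 kΩ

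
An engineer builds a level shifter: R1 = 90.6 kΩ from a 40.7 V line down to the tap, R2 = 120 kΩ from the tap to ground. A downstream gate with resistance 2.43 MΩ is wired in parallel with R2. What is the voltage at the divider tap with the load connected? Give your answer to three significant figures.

The load sits in parallel with R2: R2‖R_L = (120 × 2430) / (120 + 2430) = 114.4 kΩ.
V_out = 40.7 × 114.4 / (90.6 + 114.4) = 40.7 × 114.4/205.0 = 22.7 V.

V_out ≈ 22.7 V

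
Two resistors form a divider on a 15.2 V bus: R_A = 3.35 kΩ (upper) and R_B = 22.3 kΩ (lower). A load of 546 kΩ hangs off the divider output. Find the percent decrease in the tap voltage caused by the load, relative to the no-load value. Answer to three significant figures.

0.531 %

The divider's output (Thévenin) resistance is R_A‖R_B = 2.912 kΩ.
Fractional drop under load = R_th/(R_th + R_L) = 2.912 / (2.912 + 546) = 0.005306.
So the output falls by 0.531 %.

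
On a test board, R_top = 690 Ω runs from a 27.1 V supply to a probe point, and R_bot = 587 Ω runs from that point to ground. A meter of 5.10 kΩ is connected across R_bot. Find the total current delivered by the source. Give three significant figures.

I ≈ 22.3 mA

R_bot‖R_L = 526.4 Ω, so the source sees R_top + R_bot‖R_L = 1216 Ω.
I = 27.1 V / 1216 Ω = 22.3 mA.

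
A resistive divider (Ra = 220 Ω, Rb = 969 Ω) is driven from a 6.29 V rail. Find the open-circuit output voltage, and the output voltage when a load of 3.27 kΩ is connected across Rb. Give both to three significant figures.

Unloaded: 5.13 V; loaded: 4.86 V

Open-circuit: V = 6.29 × 969/(220 + 969) = 5.13 V.
With the load, Rb becomes Rb‖R_L = 747.5 Ω, so V = 6.29 × 747.5/967.5 = 4.86 V.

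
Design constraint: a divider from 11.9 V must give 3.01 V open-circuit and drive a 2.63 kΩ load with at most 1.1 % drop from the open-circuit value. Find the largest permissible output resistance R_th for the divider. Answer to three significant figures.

R_th ≤ 29.3 Ω

Loading drop = R_th/(R_th + R_L) ≤ 0.0110, so R_th ≤ R_L · ε/(1−ε) = 2.63 kΩ × 0.0110/0.9890 = 29.3 Ω.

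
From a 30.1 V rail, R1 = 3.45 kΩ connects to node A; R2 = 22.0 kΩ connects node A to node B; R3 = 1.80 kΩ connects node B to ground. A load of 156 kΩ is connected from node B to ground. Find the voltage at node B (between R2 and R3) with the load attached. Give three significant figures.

V ≈ 1.97 V

At node B, R3 is in parallel with the load: R3‖R_L = 1.779 kΩ.
Below node A the resistance is R2 + (R3‖R_L) = 23.78 kΩ, so V_A = 30.1 × 23.78/27.23 = 26.29 V.
Then V_B = V_A × (R3‖R_L)/(R2 + R3‖R_L) = 26.29 × 1.779/23.78 = 1.97 V.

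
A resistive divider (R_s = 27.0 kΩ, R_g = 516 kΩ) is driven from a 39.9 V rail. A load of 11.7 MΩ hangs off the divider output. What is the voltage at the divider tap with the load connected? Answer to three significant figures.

The load sits in parallel with R_g: R_g‖R_L = (516 × 11700) / (516 + 11700) = 494.2 kΩ.
V_out = 39.9 × 494.2 / (27.0 + 494.2) = 39.9 × 494.2/521.2 = 37.8 V.

V_out ≈ 37.8 V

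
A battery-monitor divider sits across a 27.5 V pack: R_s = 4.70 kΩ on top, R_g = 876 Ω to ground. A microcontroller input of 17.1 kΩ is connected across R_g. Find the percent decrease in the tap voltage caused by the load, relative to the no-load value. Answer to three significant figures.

The divider's output (Thévenin) resistance is R_s‖R_g = 738.4 Ω.
Fractional drop under load = R_th/(R_th + R_L) = 738.4 / (738.4 + 17100) = 0.04139.
So the output falls by 4.14 %.

4.14 %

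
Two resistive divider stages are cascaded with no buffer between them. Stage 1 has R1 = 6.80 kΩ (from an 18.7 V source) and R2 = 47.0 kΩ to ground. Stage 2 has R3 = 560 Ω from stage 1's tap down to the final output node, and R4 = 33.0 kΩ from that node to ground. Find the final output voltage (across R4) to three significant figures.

V_out ≈ 13.6 V

Stage 2 presents R3+R4 = 33560 Ω as a load on stage 1's tap.
Stage 1's lower leg becomes R2‖(R3+R4) = 19580 Ω, so V_mid = 18.7 × 19580/26380 = 13.88 V.
Stage 2 is itself unloaded: V_out = V_mid × R4/(R3+R4) = 13.88 × 33000/33560 = 13.6 V.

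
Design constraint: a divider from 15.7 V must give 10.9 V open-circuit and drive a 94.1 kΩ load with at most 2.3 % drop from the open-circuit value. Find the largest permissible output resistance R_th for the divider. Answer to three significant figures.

Loading drop = R_th/(R_th + R_L) ≤ 0.0230, so R_th ≤ R_L · ε/(1−ε) = 94.1 kΩ × 0.0230/0.9770 = 2.22 kΩ.

R_th ≤ 2.22 kΩ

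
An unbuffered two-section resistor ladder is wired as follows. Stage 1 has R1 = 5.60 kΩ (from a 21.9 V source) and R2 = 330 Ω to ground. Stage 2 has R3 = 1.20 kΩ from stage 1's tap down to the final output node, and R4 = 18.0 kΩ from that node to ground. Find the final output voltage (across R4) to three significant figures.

V_out ≈ 1.12 V

Stage 2 presents R3+R4 = 19200 Ω as a load on stage 1's tap.
Stage 1's lower leg becomes R2‖(R3+R4) = 324.4 Ω, so V_mid = 21.9 × 324.4/5924 = 1.199 V.
Stage 2 is itself unloaded: V_out = V_mid × R4/(R3+R4) = 1.199 × 18000/19200 = 1.12 V.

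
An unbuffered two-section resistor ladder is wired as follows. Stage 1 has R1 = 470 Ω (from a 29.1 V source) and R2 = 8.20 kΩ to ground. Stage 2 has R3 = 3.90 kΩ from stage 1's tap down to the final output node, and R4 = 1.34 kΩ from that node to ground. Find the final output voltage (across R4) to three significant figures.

V_out ≈ 6.49 V

Stage 2 presents R3+R4 = 5240 Ω as a load on stage 1's tap.
Stage 1's lower leg becomes R2‖(R3+R4) = 3197 Ω, so V_mid = 29.1 × 3197/3667 = 25.37 V.
Stage 2 is itself unloaded: V_out = V_mid × R4/(R3+R4) = 25.37 × 1340/5240 = 6.49 V.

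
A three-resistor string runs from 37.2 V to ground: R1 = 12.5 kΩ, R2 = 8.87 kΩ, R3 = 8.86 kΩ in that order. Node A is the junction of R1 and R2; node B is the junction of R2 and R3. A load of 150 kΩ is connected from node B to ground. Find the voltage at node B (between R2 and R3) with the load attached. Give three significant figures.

At node B, R3 is in parallel with the load: R3‖R_L = 8.366 kΩ.
Below node A the resistance is R2 + (R3‖R_L) = 17.24 kΩ, so V_A = 37.2 × 17.24/29.74 = 21.56 V.
Then V_B = V_A × (R3‖R_L)/(R2 + R3‖R_L) = 21.56 × 8.366/17.24 = 10.5 V.

V ≈ 10.5 V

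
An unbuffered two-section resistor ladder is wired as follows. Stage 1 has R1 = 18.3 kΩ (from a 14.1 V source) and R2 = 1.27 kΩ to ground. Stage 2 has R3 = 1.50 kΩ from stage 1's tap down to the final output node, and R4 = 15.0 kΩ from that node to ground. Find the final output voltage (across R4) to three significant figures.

Stage 2 presents R3+R4 = 16.50 kΩ as a load on stage 1's tap.
Stage 1's lower leg becomes R2‖(R3+R4) = 1.179 kΩ, so V_mid = 14.1 × 1.179/19.48 = 0.8536 V.
Stage 2 is itself unloaded: V_out = V_mid × R4/(R3+R4) = 0.8536 × 15.0/16.50 = 0.776 V.

V_out ≈ 0.776 V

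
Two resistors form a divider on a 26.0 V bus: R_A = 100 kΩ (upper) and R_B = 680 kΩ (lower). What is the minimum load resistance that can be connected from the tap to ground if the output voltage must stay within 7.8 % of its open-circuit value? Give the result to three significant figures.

Output resistance R_th = R_A‖R_B = (100 × 680)/780.0 = 87.18 kΩ.
The fractional drop is R_th/(R_th + R_L); requiring this ≤ 0.0780 gives R_L ≥ R_th(1/0.0780 − 1) = 87.18 × 11.82 = 1.03 MΩ.

R_L(min) ≈ 1.03 MΩ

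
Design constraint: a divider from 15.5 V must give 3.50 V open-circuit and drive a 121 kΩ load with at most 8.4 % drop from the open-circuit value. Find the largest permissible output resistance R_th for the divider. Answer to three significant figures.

R_th ≤ 11.1 kΩ

Loading drop = R_th/(R_th + R_L) ≤ 0.0840, so R_th ≤ R_L · ε/(1−ε) = 121 kΩ × 0.0840/0.9160 = 11.1 kΩ.
(Any R1, R2 with R2/(R1+R2) = 0.226 and R1‖R2 ≤ 11.1 kΩ will meet the spec.)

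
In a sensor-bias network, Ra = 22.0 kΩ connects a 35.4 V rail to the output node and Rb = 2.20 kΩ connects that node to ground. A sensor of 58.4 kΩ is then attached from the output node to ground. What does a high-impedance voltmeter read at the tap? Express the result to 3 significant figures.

The load sits in parallel with Rb: Rb‖R_L = (2.20 × 58.4) / (2.20 + 58.4) = 2.120 kΩ.
V_out = 35.4 × 2.120 / (22.0 + 2.120) = 35.4 × 2.120/24.12 = 3.11 V.
(Unloaded it would have been 3.22 V.)

V_out ≈ 3.11 V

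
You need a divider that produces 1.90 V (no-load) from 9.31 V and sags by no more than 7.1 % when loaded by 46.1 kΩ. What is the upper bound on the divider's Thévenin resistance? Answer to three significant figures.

Loading drop = R_th/(R_th + R_L) ≤ 0.0710, so R_th ≤ R_L · ε/(1−ε) = 46.1 kΩ × 0.0710/0.9290 = 3.52 kΩ.
(Any R1, R2 with R2/(R1+R2) = 0.204 and R1‖R2 ≤ 3.52 kΩ will meet the spec.)

R_th ≤ 3.52 kΩ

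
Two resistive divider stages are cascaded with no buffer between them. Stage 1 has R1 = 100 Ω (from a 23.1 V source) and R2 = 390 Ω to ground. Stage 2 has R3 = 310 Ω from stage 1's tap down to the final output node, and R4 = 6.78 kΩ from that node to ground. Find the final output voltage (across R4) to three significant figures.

V_out ≈ 17.4 V

Stage 2 presents R3+R4 = 7090 Ω as a load on stage 1's tap.
Stage 1's lower leg becomes R2‖(R3+R4) = 369.7 Ω, so V_mid = 23.1 × 369.7/469.7 = 18.18 V.
Stage 2 is itself unloaded: V_out = V_mid × R4/(R3+R4) = 18.18 × 6780/7090 = 17.4 V.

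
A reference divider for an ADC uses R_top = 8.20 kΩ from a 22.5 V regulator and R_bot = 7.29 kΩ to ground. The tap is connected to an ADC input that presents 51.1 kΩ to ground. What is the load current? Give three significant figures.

R_bot‖R_L = 6.380 kΩ; V_out = 22.5 × 6.380/14.58 = 9.846 V.
I_L = V_out / R_L = 9.846 / 51.1 kΩ = 0.193 mA.

I_L ≈ 0.193 mA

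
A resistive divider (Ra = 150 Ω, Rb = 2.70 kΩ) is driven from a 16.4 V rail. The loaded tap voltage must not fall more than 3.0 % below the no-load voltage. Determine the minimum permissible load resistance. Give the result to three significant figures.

Output resistance R_th = Ra‖Rb = (150 × 2700)/2850 = 142.1 Ω.
The fractional drop is R_th/(R_th + R_L); requiring this ≤ 0.0300 gives R_L ≥ R_th(1/0.0300 − 1) = 142.1 × 32.33 = 4.59 kΩ.

R_L(min) ≈ 4.59 kΩ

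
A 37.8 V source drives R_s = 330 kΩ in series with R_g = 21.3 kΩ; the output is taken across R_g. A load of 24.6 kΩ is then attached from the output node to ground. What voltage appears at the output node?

V_out ≈ 1.26 V

The load sits in parallel with R_g: R_g‖R_L = (21.3 × 24.6) / (21.3 + 24.6) = 11.42 kΩ.
V_out = 37.8 × 11.42 / (330 + 11.42) = 37.8 × 11.42/341.4 = 1.26 V.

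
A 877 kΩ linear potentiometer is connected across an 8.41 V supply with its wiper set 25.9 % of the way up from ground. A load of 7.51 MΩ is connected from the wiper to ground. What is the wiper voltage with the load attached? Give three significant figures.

V ≈ 2.13 V

The wiper splits the pot into (1−α)R = 649.9 kΩ above and αR = 227.1 kΩ below.
Lower section ‖ load = 220.5 kΩ.
V_wiper = 8.41 × 220.5/(649.9 + 220.5) = 2.13 V.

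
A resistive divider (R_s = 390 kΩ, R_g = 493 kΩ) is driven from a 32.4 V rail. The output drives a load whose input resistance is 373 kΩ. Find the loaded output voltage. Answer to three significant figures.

The load sits in parallel with R_g: R_g‖R_L = (493 × 373) / (493 + 373) = 212.3 kΩ.
V_out = 32.4 × 212.3 / (390 + 212.3) = 32.4 × 212.3/602.3 = 11.4 V.
(Unloaded it would have been 18.1 V.)

V_out ≈ 11.4 V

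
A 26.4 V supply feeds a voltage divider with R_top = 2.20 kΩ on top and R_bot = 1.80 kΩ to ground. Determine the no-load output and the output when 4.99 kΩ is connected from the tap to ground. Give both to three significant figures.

Unloaded: 11.9 V; loaded: 9.91 V

Open-circuit: V = 26.4 × 1.80/(2.20 + 1.80) = 11.9 V.
With the load, R_bot becomes R_bot‖R_L = 1.323 kΩ, so V = 26.4 × 1.323/3.523 = 9.91 V.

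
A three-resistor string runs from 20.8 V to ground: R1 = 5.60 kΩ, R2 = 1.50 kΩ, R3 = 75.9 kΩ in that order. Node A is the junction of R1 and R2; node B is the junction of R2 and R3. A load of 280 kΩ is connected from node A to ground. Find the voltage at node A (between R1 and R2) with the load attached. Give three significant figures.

Below node A the series string R2+R3 = 77.40 kΩ sits in parallel with the 280 kΩ load: 60.64 kΩ.
V_A = 20.8 × 60.64/(5.60 + 60.64) = 19.0 V.

V ≈ 19.0 V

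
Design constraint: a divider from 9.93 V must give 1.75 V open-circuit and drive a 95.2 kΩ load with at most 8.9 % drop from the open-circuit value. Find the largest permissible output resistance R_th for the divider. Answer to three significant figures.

Loading drop = R_th/(R_th + R_L) ≤ 0.0890, so R_th ≤ R_L · ε/(1−ε) = 95.2 kΩ × 0.0890/0.9110 = 9.30 kΩ.
(Any R1, R2 with R2/(R1+R2) = 0.176 and R1‖R2 ≤ 9.30 kΩ will meet the spec.)

R_th ≤ 9.30 kΩ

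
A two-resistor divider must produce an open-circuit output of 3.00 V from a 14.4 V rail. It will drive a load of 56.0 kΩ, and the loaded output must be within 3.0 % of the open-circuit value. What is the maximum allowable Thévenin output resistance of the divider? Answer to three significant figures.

R_th ≤ 1.73 kΩ

Loading drop = R_th/(R_th + R_L) ≤ 0.0300, so R_th ≤ R_L · ε/(1−ε) = 56.0 kΩ × 0.0300/0.9700 = 1.73 kΩ.
(Any R1, R2 with R2/(R1+R2) = 0.208 and R1‖R2 ≤ 1.73 kΩ will meet the spec.)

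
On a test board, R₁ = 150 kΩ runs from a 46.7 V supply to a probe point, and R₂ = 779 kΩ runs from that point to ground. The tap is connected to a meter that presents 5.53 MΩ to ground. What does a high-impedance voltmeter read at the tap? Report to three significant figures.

V_out ≈ 38.3 V

The load sits in parallel with R₂: R₂‖R_L = (779 × 5530) / (779 + 5530) = 682.8 kΩ.
V_out = 46.7 × 682.8 / (150 + 682.8) = 46.7 × 682.8/832.8 = 38.3 V.
(Unloaded it would have been 39.2 V.)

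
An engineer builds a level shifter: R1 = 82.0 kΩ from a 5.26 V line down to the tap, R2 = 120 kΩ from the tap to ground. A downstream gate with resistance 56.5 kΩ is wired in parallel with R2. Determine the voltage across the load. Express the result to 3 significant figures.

V_out ≈ 1.68 V

The load sits in parallel with R2: R2‖R_L = (120 × 56.5) / (120 + 56.5) = 38.41 kΩ.
V_out = 5.26 × 38.41 / (82.0 + 38.41) = 5.26 × 38.41/120.4 = 1.68 V.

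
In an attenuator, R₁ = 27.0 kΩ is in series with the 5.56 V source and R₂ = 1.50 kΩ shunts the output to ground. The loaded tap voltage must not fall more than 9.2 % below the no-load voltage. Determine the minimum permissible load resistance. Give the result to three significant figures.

R_L(min) ≈ 14.0 kΩ

Output resistance R_th = R₁‖R₂ = (27.0 × 1.50)/28.50 = 1.421 kΩ.
The fractional drop is R_th/(R_th + R_L); requiring this ≤ 0.0920 gives R_L ≥ R_th(1/0.0920 − 1) = 1.421 × 9.870 = 14.0 kΩ.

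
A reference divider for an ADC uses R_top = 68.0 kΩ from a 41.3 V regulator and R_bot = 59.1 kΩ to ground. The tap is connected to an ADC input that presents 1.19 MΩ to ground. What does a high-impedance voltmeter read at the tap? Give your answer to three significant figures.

The load sits in parallel with R_bot: R_bot‖R_L = (59.1 × 1190) / (59.1 + 1190) = 56.30 kΩ.
V_out = 41.3 × 56.30 / (68.0 + 56.30) = 41.3 × 56.30/124.3 = 18.7 V.

V_out ≈ 18.7 V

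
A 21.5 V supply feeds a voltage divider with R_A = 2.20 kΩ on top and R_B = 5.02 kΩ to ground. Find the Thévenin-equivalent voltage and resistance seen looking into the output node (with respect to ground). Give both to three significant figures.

V_th is the open-circuit tap voltage: 21.5 × 5.02/(2.20 + 5.02) = 14.9 V.
With the supply zeroed, R_A and R_B appear in parallel from the tap: R_th = R_A‖R_B = (2.20 × 5.02)/7.220 = 1.53 kΩ.

V_th = 14.9 V, R_th = 1.53 kΩ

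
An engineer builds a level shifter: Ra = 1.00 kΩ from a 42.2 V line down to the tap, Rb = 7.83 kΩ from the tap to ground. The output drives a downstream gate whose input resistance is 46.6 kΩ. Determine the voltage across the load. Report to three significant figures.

The load sits in parallel with Rb: Rb‖R_L = (7.83 × 46.6) / (7.83 + 46.6) = 6.704 kΩ.
V_out = 42.2 × 6.704 / (1.00 + 6.704) = 42.2 × 6.704/7.704 = 36.7 V.

V_out ≈ 36.7 V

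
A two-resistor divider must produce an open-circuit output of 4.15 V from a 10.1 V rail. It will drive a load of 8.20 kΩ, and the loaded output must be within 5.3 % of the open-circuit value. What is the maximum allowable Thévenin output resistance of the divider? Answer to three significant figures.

R_th ≤ 459 Ω

Loading drop = R_th/(R_th + R_L) ≤ 0.0530, so R_th ≤ R_L · ε/(1−ε) = 8.20 kΩ × 0.0530/0.9470 = 459 Ω.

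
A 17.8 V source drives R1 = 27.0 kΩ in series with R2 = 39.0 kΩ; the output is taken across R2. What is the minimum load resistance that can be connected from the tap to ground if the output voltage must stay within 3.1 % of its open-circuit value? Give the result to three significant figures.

R_L(min) ≈ 499 kΩ

Output resistance R_th = R1‖R2 = (27.0 × 39.0)/66.00 = 15.95 kΩ.
The fractional drop is R_th/(R_th + R_L); requiring this ≤ 0.0310 gives R_L ≥ R_th(1/0.0310 − 1) = 15.95 × 31.26 = 499 kΩ.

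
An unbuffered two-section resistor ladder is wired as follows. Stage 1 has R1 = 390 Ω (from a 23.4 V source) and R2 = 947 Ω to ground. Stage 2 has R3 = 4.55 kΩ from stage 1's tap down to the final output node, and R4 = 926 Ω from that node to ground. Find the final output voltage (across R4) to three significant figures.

Stage 2 presents R3+R4 = 5476 Ω as a load on stage 1's tap.
Stage 1's lower leg becomes R2‖(R3+R4) = 807.4 Ω, so V_mid = 23.4 × 807.4/1197 = 15.78 V.
Stage 2 is itself unloaded: V_out = V_mid × R4/(R3+R4) = 15.78 × 926/5476 = 2.67 V.

V_out ≈ 2.67 V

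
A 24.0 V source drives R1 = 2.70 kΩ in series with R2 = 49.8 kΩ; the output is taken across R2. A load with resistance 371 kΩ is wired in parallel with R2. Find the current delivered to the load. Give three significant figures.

I_L ≈ 0.0609 mA

R2‖R_L = 43.91 kΩ; V_out = 24.0 × 43.91/46.61 = 22.61 V.
I_L = V_out / R_L = 22.61 / 371 kΩ = 0.0609 mA.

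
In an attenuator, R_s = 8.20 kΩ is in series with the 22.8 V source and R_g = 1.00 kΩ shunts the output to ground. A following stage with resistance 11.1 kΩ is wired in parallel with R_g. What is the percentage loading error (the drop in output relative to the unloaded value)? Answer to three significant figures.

The divider's output (Thévenin) resistance is R_s‖R_g = 0.8913 kΩ.
Fractional drop under load = R_th/(R_th + R_L) = 0.8913 / (0.8913 + 11.1) = 0.07433.
So the output falls by 7.43 %.

7.43 %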